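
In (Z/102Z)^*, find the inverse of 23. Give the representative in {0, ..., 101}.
23^(−1) ≡ 71 (mod 102)

Apply the extended Euclidean algorithm to (102, 23), tracking rows (r, s, t) with s·102 + t·23 = r. Each division r_prev = q·r_cur + r_new produces the new row as (previous row) − q·(current row):
  row A: (102, 1, 0)   [1·102 + 0·23 = 102]
  row B: (23, 0, 1)   [0·102 + 1·23 = 23]
  102 = 4·23 + 10   → row C = row A − 4·row B = (10, 1, −4)   [check: 1·102 − 4·23 = 10]
  23 = 2·10 + 3   → row D = row B − 2·row C = (3, −2, 9)   [check: −2·102 + 9·23 = 3]
  10 = 3·3 + 1   → row E = row C − 3·row D = (1, 7, −31)   [check: 7·102 − 31·23 = 1]
  3 = 3·1 + 0   → remainder 0, stop. gcd = 1 (last nonzero row E).
The gcd is 1, so 23 is invertible mod 102. The last nonzero row gives 7·102 − 31·23 = 1, so t = −31. So 23^(−1) ≡ −31 ≡ 71 (mod 102). Verify: 23 · 71 = 1633 ≡ 1 (mod 102). ✓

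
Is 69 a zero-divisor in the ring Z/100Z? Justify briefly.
NO

gcd(69, 100) = 1, so 69 is a unit in Z/100Z (it has a multiplicative inverse). A unit cannot be a zero-divisor: if 69·b ≡ 0 then multiplying both sides by 69^(−1) gives b ≡ 0. So 69 is not a zero-divisor.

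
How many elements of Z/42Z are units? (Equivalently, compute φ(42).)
Z/42Z has φ(42) = 12 units

An element a ∈ Z/42Z is a unit iff gcd(a, 42) = 1, so the number of units is φ(42). φ is multiplicative, with φ(p^e) = p^e − p^(e−1). Factorise 42 = 2 · 3 · 7. Then
  φ(42) = (2 − 1) · (3 − 1) · (7 − 1) = 1 · 2 · 6 = 12.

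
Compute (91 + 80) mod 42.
Reduce the summands first: 91 ≡ 7, 80 ≡ 38 (mod 42), so 91 + 80 ≡ 7 + 38 (mod 42). 7 + 38 = 45; 45 = 1·42 + 3, so (91 + 80) mod 42 = 3.

Final answer: 3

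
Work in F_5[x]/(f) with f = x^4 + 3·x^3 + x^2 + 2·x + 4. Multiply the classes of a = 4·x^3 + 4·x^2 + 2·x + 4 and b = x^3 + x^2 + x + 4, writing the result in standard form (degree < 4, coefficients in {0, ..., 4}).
a · b ≡ 3·x^3 + x^2 + 2·x + 4 (mod f(x))

Multiply as integer polynomials: a · b = 4·x^6 + 8·x^5 + 10·x^4 + 26·x^3 + 22·x^2 + 12·x + 16. Reducing coefficients mod 5: a · b ≡ 4·x^6 + 3·x^5 + x^3 + 2·x^2 + 2·x + 1. Now divide by f(x) = x^4 + 3·x^3 + x^2 + 2·x + 4 in F_5[x], eliminating the leading term at each step:
  leading term 4·x^6: subtract (4·x^2)·f(x) = 4·x^6 + 2·x^5 + 4·x^4 + 3·x^3 + x^2, leaving x^5 + x^4 + 3·x^3 + x^2 + 2·x + 1 (coefficients mod 5)
  leading term x^5: subtract (x)·f(x) = x^5 + 3·x^4 + x^3 + 2·x^2 + 4·x, leaving 3·x^4 + 2·x^3 + 4·x^2 + 3·x + 1 (coefficients mod 5)
  leading term 3·x^4: subtract (3)·f(x) = 3·x^4 + 4·x^3 + 3·x^2 + x + 2, leaving 3·x^3 + x^2 + 2·x + 4 (coefficients mod 5)
The degree is now < 4, so this is the remainder. Hence a · b ≡ 3·x^3 + x^2 + 2·x + 4 in F_5[x]/(f).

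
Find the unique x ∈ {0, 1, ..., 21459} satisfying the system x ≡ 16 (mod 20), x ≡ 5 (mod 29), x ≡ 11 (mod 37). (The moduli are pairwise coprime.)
The moduli 20, 29, 37 are pairwise coprime, so by the CRT there is a unique solution mod 20·29·37 = 21460.
Solve by successive substitution. Start with x ≡ 16 (mod 20).
  Combine with x ≡ 5 (mod 29): write x = 16 + 20·t and require 16 + 20·t ≡ 5 (mod 29), i.e. 20·t ≡ 5 − 16 ≡ 18 (mod 29). Since 20^(−1) ≡ 16 (mod 29), t ≡ 16·18 ≡ 27 (mod 29). So x ≡ 16 + 20·27 = 556 (mod 580).
  Combine with x ≡ 11 (mod 37): write x = 556 + 580·t and require 556 + 580·t ≡ 11 (mod 37), i.e. 580·t ≡ 11 − 556 ≡ 10 (mod 37). Since 580^(−1) ≡ 3 (mod 37) (580 ≡ 25 (mod 37)), t ≡ 3·10 ≡ 30 (mod 37). So x ≡ 556 + 580·30 = 17956 (mod 21460).
Unique solution in [0, 21460): x = 17956.

Final answer: x ≡ 17956 (mod 21460); the representative in [0, 21460) is 17956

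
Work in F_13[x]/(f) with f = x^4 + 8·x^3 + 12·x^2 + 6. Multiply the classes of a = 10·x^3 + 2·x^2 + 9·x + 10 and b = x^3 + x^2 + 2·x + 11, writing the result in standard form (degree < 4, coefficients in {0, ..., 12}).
a · b ≡ 3·x^2 + 7·x + 6 (mod f(x))

Multiply as integer polynomials: a · b = 10·x^6 + 12·x^5 + 31·x^4 + 133·x^3 + 50·x^2 + 119·x + 110. Reducing coefficients mod 13: a · b ≡ 10·x^6 + 12·x^5 + 5·x^4 + 3·x^3 + 11·x^2 + 2·x + 6. Now divide by f(x) = x^4 + 8·x^3 + 12·x^2 + 6 in F_13[x], eliminating the leading term at each step:
  leading term 10·x^6: subtract (10·x^2)·f(x) = 10·x^6 + 2·x^5 + 3·x^4 + 8·x^2, leaving 10·x^5 + 2·x^4 + 3·x^3 + 3·x^2 + 2·x + 6 (coefficients mod 13)
  leading term 10·x^5: subtract (10·x)·f(x) = 10·x^5 + 2·x^4 + 3·x^3 + 8·x, leaving 3·x^2 + 7·x + 6 (coefficients mod 13)
The degree is now < 4, so this is the remainder. Hence a · b ≡ 3·x^2 + 7·x + 6 in F_13[x]/(f).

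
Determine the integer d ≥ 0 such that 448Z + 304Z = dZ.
In the PID Z, (a, b) is generated by gcd(a, b). Compute gcd(448, 304) with the extended Euclidean algorithm, tracking rows (r, s, t) with s·448 + t·304 = r:
  row A: (448, 1, 0)   [1·448 + 0·304 = 448]
  row B: (304, 0, 1)   [0·448 + 1·304 = 304]
  448 = 1·304 + 144   → row C = row A − 1·row B = (144, 1, −1)   [check: 1·448 − 1·304 = 144]
  304 = 2·144 + 16   → row D = row B − 2·row C = (16, −2, 3)   [check: −2·448 + 3·304 = 16]
  144 = 9·16 + 0   → remainder 0, stop. gcd = 16 (last nonzero row D).
So gcd(448, 304) = 16, with Bézout identity −2·448 + 3·304 = 16. Containment (⊇): the Bézout identity exhibits 16 as an element of (448, 304), giving (16) ⊆ (448, 304). Containment (⊆): since 16 | 448 and 16 | 304 (448 = 16·28, 304 = 16·19), every Z-linear combination of 448 and 304 is divisible by 16, so (448, 304) ⊆ (16). Therefore (448, 304) = (16), d = 16.

Final answer: (448, 304) = (16); d = 16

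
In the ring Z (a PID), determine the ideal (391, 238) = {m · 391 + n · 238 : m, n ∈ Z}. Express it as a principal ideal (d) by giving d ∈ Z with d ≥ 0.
In the PID Z, (a, b) is generated by gcd(a, b). Compute gcd(391, 238) with the extended Euclidean algorithm, tracking rows (r, s, t) with s·391 + t·238 = r:
  row A: (391, 1, 0)   [1·391 + 0·238 = 391]
  row B: (238, 0, 1)   [0·391 + 1·238 = 238]
  391 = 1·238 + 153   → row C = row A − 1·row B = (153, 1, −1)   [check: 1·391 − 1·238 = 153]
  238 = 1·153 + 85   → row D = row B − 1·row C = (85, −1, 2)   [check: −1·391 + 2·238 = 85]
  153 = 1·85 + 68   → row E = row C − 1·row D = (68, 2, −3)   [check: 2·391 − 3·238 = 68]
  85 = 1·68 + 17   → row F = row D − 1·row E = (17, −3, 5)   [check: −3·391 + 5·238 = 17]
  68 = 4·17 + 0   → remainder 0, stop. gcd = 17 (last nonzero row F).
So gcd(391, 238) = 17, with Bézout identity −3·391 + 5·238 = 17. Containment (⊇): the Bézout identity exhibits 17 as an element of (391, 238), giving (17) ⊆ (391, 238). Containment (⊆): since 17 | 391 and 17 | 238 (391 = 17·23, 238 = 17·14), every Z-linear combination of 391 and 238 is divisible by 17, so (391, 238) ⊆ (17). Therefore (391, 238) = (17), d = 17.

Final answer: (391, 238) = (17); d = 17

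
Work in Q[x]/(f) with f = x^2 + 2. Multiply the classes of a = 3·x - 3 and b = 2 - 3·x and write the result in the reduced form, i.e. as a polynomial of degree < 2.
a · b ≡ 15·x + 12 (mod f(x))

First multiply in Q[x] without reducing: a · b = -9·x^2 + 15·x - 6. Now divide by f(x) = x^2 + 2, eliminating the leading term at each step:
  leading term -9·x^2: subtract (-9)·f(x) = -9·x^2 - 18, leaving 15·x + 12
The degree is now < 2, so this is the remainder. Hence a · b ≡ 15·x + 12 in Q[x]/(f).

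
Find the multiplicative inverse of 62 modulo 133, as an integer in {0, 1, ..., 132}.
Apply the extended Euclidean algorithm to (133, 62), tracking rows (r, s, t) with s·133 + t·62 = r. Each division r_prev = q·r_cur + r_new produces the new row as (previous row) − q·(current row):
  row A: (133, 1, 0)   [1·133 + 0·62 = 133]
  row B: (62, 0, 1)   [0·133 + 1·62 = 62]
  133 = 2·62 + 9   → row C = row A − 2·row B = (9, 1, −2)   [check: 1·133 − 2·62 = 9]
  62 = 6·9 + 8   → row D = row B − 6·row C = (8, −6, 13)   [check: −6·133 + 13·62 = 8]
  9 = 1·8 + 1   → row E = row C − 1·row D = (1, 7, −15)   [check: 7·133 − 15·62 = 1]
  8 = 8·1 + 0   → remainder 0, stop. gcd = 1 (last nonzero row E).
The gcd is 1, so 62 is invertible mod 133. The last nonzero row gives 7·133 − 15·62 = 1, so t = −15. So 62^(−1) ≡ −15 ≡ 118 (mod 133). Verify: 62 · 118 = 7316 ≡ 1 (mod 133). ✓

Final answer: 62^(−1) ≡ 118 (mod 133)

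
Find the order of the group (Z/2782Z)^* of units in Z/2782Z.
(Z/2782Z)^* consists of the classes a with gcd(a, 2782) = 1, so its order is φ(2782). φ is multiplicative, with φ(p^e) = p^e − p^(e−1). Factorise 2782 = 2 · 13 · 107. Then
  φ(2782) = (2 − 1) · (13 − 1) · (107 − 1) = 1 · 12 · 106 = 1272.
Thus |(Z/2782Z)^*| = 1272.

Final answer: |(Z/2782Z)^*| = 1272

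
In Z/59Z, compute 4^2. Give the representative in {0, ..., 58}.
16

Use repeated squaring. Binary(2) = 10. Walk through the bits of the exponent 2 left-to-right: at each bit after the leading one, square the running value, then multiply by 4 if the bit is 1 (always reducing mod 59):
  bit 1 = 1 (leading): start with 4.
  bit 2 = 0: square 4^2 = 16 (mod 59).
Final value: 4^2 ≡ 16 (mod 59).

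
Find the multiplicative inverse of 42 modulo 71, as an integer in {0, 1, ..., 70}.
Apply the extended Euclidean algorithm to (71, 42), tracking rows (r, s, t) with s·71 + t·42 = r. Each division r_prev = q·r_cur + r_new produces the new row as (previous row) − q·(current row):
  row A: (71, 1, 0)   [1·71 + 0·42 = 71]
  row B: (42, 0, 1)   [0·71 + 1·42 = 42]
  71 = 1·42 + 29   → row C = row A − 1·row B = (29, 1, −1)   [check: 1·71 − 1·42 = 29]
  42 = 1·29 + 13   → row D = row B − 1·row C = (13, −1, 2)   [check: −1·71 + 2·42 = 13]
  29 = 2·13 + 3   → row E = row C − 2·row D = (3, 3, −5)   [check: 3·71 − 5·42 = 3]
  13 = 4·3 + 1   → row F = row D − 4·row E = (1, −13, 22)   [check: −13·71 + 22·42 = 1]
  3 = 3·1 + 0   → remainder 0, stop. gcd = 1 (last nonzero row F).
The gcd is 1, so 42 is invertible mod 71. The last nonzero row gives −13·71 + 22·42 = 1, so t = 22. So 42^(−1) ≡ 22 (mod 71). Verify: 42 · 22 = 924 ≡ 1 (mod 71). ✓

Final answer: 42^(−1) ≡ 22 (mod 71)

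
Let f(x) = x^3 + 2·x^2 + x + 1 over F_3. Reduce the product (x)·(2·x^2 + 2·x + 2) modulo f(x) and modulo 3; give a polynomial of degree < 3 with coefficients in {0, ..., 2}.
Multiply as integer polynomials: a · b = 2·x^3 + 2·x^2 + 2·x. Reducing coefficients mod 3: a · b ≡ 2·x^3 + 2·x^2 + 2·x. Now divide by f(x) = x^3 + 2·x^2 + x + 1 in F_3[x], eliminating the leading term at each step:
  leading term 2·x^3: subtract (2)·f(x) = 2·x^3 + x^2 + 2·x + 2, leaving x^2 + 1 (coefficients mod 3)
The degree is now < 3, so this is the remainder. Hence a · b ≡ x^2 + 1 in F_3[x]/(f).

Final answer: a · b ≡ x^2 + 1 (mod f(x))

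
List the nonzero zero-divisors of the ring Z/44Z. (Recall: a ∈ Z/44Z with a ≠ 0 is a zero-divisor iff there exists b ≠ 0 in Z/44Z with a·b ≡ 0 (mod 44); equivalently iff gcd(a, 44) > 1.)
nonzero zero-divisors of Z/44Z = {2, 4, 6, 8, 10, 11, 12, 14, 16, 18, 20, 22, 24, 26, 28, 30, 32, 33, 34, 36, 38, 40, 42}

An element a ∈ Z/44Z (with a ≠ 0) is a zero-divisor iff gcd(a, 44) > 1 (because a is a unit precisely when gcd(a, n) = 1, and in Z/nZ every nonzero, non-unit element is a zero-divisor). Scan a = 1, ..., 43 and keep those with gcd(a, 44) > 1:
  gcd(2, 44) = 2, gcd(4, 44) = 4, gcd(6, 44) = 2, gcd(8, 44) = 4, gcd(10, 44) = 2, gcd(11, 44) = 11, gcd(12, 44) = 4, gcd(14, 44) = 2, gcd(16, 44) = 4, gcd(18, 44) = 2, gcd(20, 44) = 4, gcd(22, 44) = 22, gcd(24, 44) = 4, gcd(26, 44) = 2, gcd(28, 44) = 4, gcd(30, 44) = 2, gcd(32, 44) = 4, gcd(33, 44) = 11, gcd(34, 44) = 2, gcd(36, 44) = 4, gcd(38, 44) = 2, gcd(40, 44) = 4, gcd(42, 44) = 2.
All other a ∈ {1, ..., 43} have gcd(a, 44) = 1 and are units. So the nonzero zero-divisors are exactly the 23 values of a appearing in this scan.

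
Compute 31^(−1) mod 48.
Apply the extended Euclidean algorithm to (48, 31), tracking rows (r, s, t) with s·48 + t·31 = r. Each division r_prev = q·r_cur + r_new produces the new row as (previous row) − q·(current row):
  row A: (48, 1, 0)   [1·48 + 0·31 = 48]
  row B: (31, 0, 1)   [0·48 + 1·31 = 31]
  48 = 1·31 + 17   → row C = row A − 1·row B = (17, 1, −1)   [check: 1·48 − 1·31 = 17]
  31 = 1·17 + 14   → row D = row B − 1·row C = (14, −1, 2)   [check: −1·48 + 2·31 = 14]
  17 = 1·14 + 3   → row E = row C − 1·row D = (3, 2, −3)   [check: 2·48 − 3·31 = 3]
  14 = 4·3 + 2   → row F = row D − 4·row E = (2, −9, 14)   [check: −9·48 + 14·31 = 2]
  3 = 1·2 + 1   → row G = row E − 1·row F = (1, 11, −17)   [check: 11·48 − 17·31 = 1]
  2 = 2·1 + 0   → remainder 0, stop. gcd = 1 (last nonzero row G).
The gcd is 1, so 31 is invertible mod 48. The last nonzero row gives 11·48 − 17·31 = 1, so t = −17. So 31^(−1) ≡ −17 ≡ 31 (mod 48). Verify: 31 · 31 = 961 ≡ 1 (mod 48). ✓

Final answer: 31^(−1) ≡ 31 (mod 48)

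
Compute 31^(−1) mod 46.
Apply the extended Euclidean algorithm to (46, 31), tracking rows (r, s, t) with s·46 + t·31 = r. Each division r_prev = q·r_cur + r_new produces the new row as (previous row) − q·(current row):
  row A: (46, 1, 0)   [1·46 + 0·31 = 46]
  row B: (31, 0, 1)   [0·46 + 1·31 = 31]
  46 = 1·31 + 15   → row C = row A − 1·row B = (15, 1, −1)   [check: 1·46 − 1·31 = 15]
  31 = 2·15 + 1   → row D = row B − 2·row C = (1, −2, 3)   [check: −2·46 + 3·31 = 1]
  15 = 15·1 + 0   → remainder 0, stop. gcd = 1 (last nonzero row D).
The gcd is 1, so 31 is invertible mod 46. The last nonzero row gives −2·46 + 3·31 = 1, so t = 3. So 31^(−1) ≡ 3 (mod 46). Verify: 31 · 3 = 93 ≡ 1 (mod 46). ✓

Final answer: 31^(−1) ≡ 3 (mod 46)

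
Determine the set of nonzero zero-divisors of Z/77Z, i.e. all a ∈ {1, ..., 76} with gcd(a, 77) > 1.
An element a ∈ Z/77Z (with a ≠ 0) is a zero-divisor iff gcd(a, 77) > 1 (because a is a unit precisely when gcd(a, n) = 1, and in Z/nZ every nonzero, non-unit element is a zero-divisor). Scan a = 1, ..., 76 and keep those with gcd(a, 77) > 1:
  gcd(7, 77) = 7, gcd(11, 77) = 11, gcd(14, 77) = 7, gcd(21, 77) = 7, gcd(22, 77) = 11, gcd(28, 77) = 7, gcd(33, 77) = 11, gcd(35, 77) = 7, gcd(42, 77) = 7, gcd(44, 77) = 11, gcd(49, 77) = 7, gcd(55, 77) = 11, gcd(56, 77) = 7, gcd(63, 77) = 7, gcd(66, 77) = 11, gcd(70, 77) = 7.
All other a ∈ {1, ..., 76} have gcd(a, 77) = 1 and are units. So the nonzero zero-divisors are exactly the 16 values of a appearing in this scan.

Final answer: nonzero zero-divisors of Z/77Z = {7, 11, 14, 21, 22, 28, 33, 35, 42, 44, 49, 55, 56, 63, 66, 70}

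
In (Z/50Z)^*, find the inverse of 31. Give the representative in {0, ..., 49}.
Apply the extended Euclidean algorithm to (50, 31), tracking rows (r, s, t) with s·50 + t·31 = r. Each division r_prev = q·r_cur + r_new produces the new row as (previous row) − q·(current row):
  row A: (50, 1, 0)   [1·50 + 0·31 = 50]
  row B: (31, 0, 1)   [0·50 + 1·31 = 31]
  50 = 1·31 + 19   → row C = row A − 1·row B = (19, 1, −1)   [check: 1·50 − 1·31 = 19]
  31 = 1·19 + 12   → row D = row B − 1·row C = (12, −1, 2)   [check: −1·50 + 2·31 = 12]
  19 = 1·12 + 7   → row E = row C − 1·row D = (7, 2, −3)   [check: 2·50 − 3·31 = 7]
  12 = 1·7 + 5   → row F = row D − 1·row E = (5, −3, 5)   [check: −3·50 + 5·31 = 5]
  7 = 1·5 + 2   → row G = row E − 1·row F = (2, 5, −8)   [check: 5·50 − 8·31 = 2]
  5 = 2·2 + 1   → row H = row F − 2·row G = (1, −13, 21)   [check: −13·50 + 21·31 = 1]
  2 = 2·1 + 0   → remainder 0, stop. gcd = 1 (last nonzero row H).
The gcd is 1, so 31 is invertible mod 50. The last nonzero row gives −13·50 + 21·31 = 1, so t = 21. So 31^(−1) ≡ 21 (mod 50). Verify: 31 · 21 = 651 ≡ 1 (mod 50). ✓

Final answer: 31^(−1) ≡ 21 (mod 50)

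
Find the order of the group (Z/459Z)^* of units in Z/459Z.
|(Z/459Z)^*| = 288

(Z/459Z)^* consists of the classes a with gcd(a, 459) = 1, so its order is φ(459). φ is multiplicative, with φ(p^e) = p^e − p^(e−1). Factorise 459 = 3^3 · 17. Then
  φ(459) = (3^3 − 3^2) · (17 − 1) = 18 · 16 = 288.
Thus |(Z/459Z)^*| = 288.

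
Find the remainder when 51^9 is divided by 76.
Use repeated squaring. Binary(9) = 1001. Walk through the bits of the exponent 9 left-to-right: at each bit after the leading one, square the running value, then multiply by 51 if the bit is 1 (always reducing mod 76):
  bit 1 = 1 (leading): start with 51.
  bit 2 = 0: square 51^2 = 2601 ≡ 17 (mod 76).
  bit 3 = 0: square 17^2 = 289 ≡ 61 (mod 76).
  bit 4 = 1: square 61^2 = 3721 ≡ 73; bit is 1, so multiply 73·51 = 3723 ≡ 75 (mod 76).
Final value: 51^9 ≡ 75 (mod 76).

Final answer: 75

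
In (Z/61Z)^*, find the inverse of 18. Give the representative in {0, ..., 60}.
Apply the extended Euclidean algorithm to (61, 18), tracking rows (r, s, t) with s·61 + t·18 = r. Each division r_prev = q·r_cur + r_new produces the new row as (previous row) − q·(current row):
  row A: (61, 1, 0)   [1·61 + 0·18 = 61]
  row B: (18, 0, 1)   [0·61 + 1·18 = 18]
  61 = 3·18 + 7   → row C = row A − 3·row B = (7, 1, −3)   [check: 1·61 − 3·18 = 7]
  18 = 2·7 + 4   → row D = row B − 2·row C = (4, −2, 7)   [check: −2·61 + 7·18 = 4]
  7 = 1·4 + 3   → row E = row C − 1·row D = (3, 3, −10)   [check: 3·61 − 10·18 = 3]
  4 = 1·3 + 1   → row F = row D − 1·row E = (1, −5, 17)   [check: −5·61 + 17·18 = 1]
  3 = 3·1 + 0   → remainder 0, stop. gcd = 1 (last nonzero row F).
The gcd is 1, so 18 is invertible mod 61. The last nonzero row gives −5·61 + 17·18 = 1, so t = 17. So 18^(−1) ≡ 17 (mod 61). Verify: 18 · 17 = 306 ≡ 1 (mod 61). ✓

Final answer: 18^(−1) ≡ 17 (mod 61)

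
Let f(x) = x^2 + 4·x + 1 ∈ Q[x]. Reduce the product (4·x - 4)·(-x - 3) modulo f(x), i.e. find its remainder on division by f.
First multiply in Q[x] without reducing: a · b = -4·x^2 - 8·x + 12. Now divide by f(x) = x^2 + 4·x + 1, eliminating the leading term at each step:
  leading term -4·x^2: subtract (-4)·f(x) = -4·x^2 - 16·x - 4, leaving 8·x + 16
The degree is now < 2, so this is the remainder. Hence a · b ≡ 8·x + 16 in Q[x]/(f).

Final answer: a · b ≡ 8·x + 16 (mod f(x))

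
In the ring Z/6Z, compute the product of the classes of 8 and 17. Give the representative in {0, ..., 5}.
Reduce the factors first: 8 ≡ 2, 17 ≡ 5 (mod 6), so 8 · 17 ≡ 2 · 5 (mod 6). 2 · 5 = 10. Dividing by 6: 10 = 1·6 + 4. So (8 · 17) mod 6 = 4.

Final answer: 4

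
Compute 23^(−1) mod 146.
23^(−1) ≡ 127 (mod 146)

Apply the extended Euclidean algorithm to (146, 23), tracking rows (r, s, t) with s·146 + t·23 = r. Each division r_prev = q·r_cur + r_new produces the new row as (previous row) − q·(current row):
  row A: (146, 1, 0)   [1·146 + 0·23 = 146]
  row B: (23, 0, 1)   [0·146 + 1·23 = 23]
  146 = 6·23 + 8   → row C = row A − 6·row B = (8, 1, −6)   [check: 1·146 − 6·23 = 8]
  23 = 2·8 + 7   → row D = row B − 2·row C = (7, −2, 13)   [check: −2·146 + 13·23 = 7]
  8 = 1·7 + 1   → row E = row C − 1·row D = (1, 3, −19)   [check: 3·146 − 19·23 = 1]
  7 = 7·1 + 0   → remainder 0, stop. gcd = 1 (last nonzero row E).
The gcd is 1, so 23 is invertible mod 146. The last nonzero row gives 3·146 − 19·23 = 1, so t = −19. So 23^(−1) ≡ −19 ≡ 127 (mod 146). Verify: 23 · 127 = 2921 ≡ 1 (mod 146). ✓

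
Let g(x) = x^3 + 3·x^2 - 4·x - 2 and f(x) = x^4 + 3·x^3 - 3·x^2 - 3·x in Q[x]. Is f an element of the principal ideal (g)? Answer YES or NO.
NO

In Q[x] the ideal (g) consists of all multiples of g, so f ∈ (g) iff g | f, i.e. iff the remainder of f on division by g is 0. Divide f by g (g is monic, so eliminate the leading term of the running remainder at each step):
  leading term x^4: subtract (x)·g(x) = x^4 + 3·x^3 - 4·x^2 - 2·x, leaving x^2 - x
The remainder r(x) = x^2 - x ≠ 0 (and deg r < deg g), so g ∤ f, i.e. f ∉ (g).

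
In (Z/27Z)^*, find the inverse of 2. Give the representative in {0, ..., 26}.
2^(−1) ≡ 14 (mod 27)

Apply the extended Euclidean algorithm to (27, 2), tracking rows (r, s, t) with s·27 + t·2 = r. Each division r_prev = q·r_cur + r_new produces the new row as (previous row) − q·(current row):
  row A: (27, 1, 0)   [1·27 + 0·2 = 27]
  row B: (2, 0, 1)   [0·27 + 1·2 = 2]
  27 = 13·2 + 1   → row C = row A − 13·row B = (1, 1, −13)   [check: 1·27 − 13·2 = 1]
  2 = 2·1 + 0   → remainder 0, stop. gcd = 1 (last nonzero row C).
The gcd is 1, so 2 is invertible mod 27. The last nonzero row gives 1·27 − 13·2 = 1, so t = −13. So 2^(−1) ≡ −13 ≡ 14 (mod 27). Verify: 2 · 14 = 28 ≡ 1 (mod 27). ✓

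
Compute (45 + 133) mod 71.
36

Reduce the summands first: 133 ≡ 62 (mod 71), so 45 + 133 ≡ 45 + 62 (mod 71). 45 + 62 = 107; 107 = 1·71 + 36, so (45 + 133) mod 71 = 36.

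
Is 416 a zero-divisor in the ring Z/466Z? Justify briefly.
YES

gcd(416, 466) = 2 > 1, so 416 is not a unit in Z/466Z. In Z/nZ every nonzero non-unit is a zero-divisor: explicitly, take b = 466/gcd = 233 ≠ 0 (mod 466); then 416·233 = 96928 = 208·466, i.e. 416·233 ≡ 0 (mod 466). So 416 is a zero-divisor.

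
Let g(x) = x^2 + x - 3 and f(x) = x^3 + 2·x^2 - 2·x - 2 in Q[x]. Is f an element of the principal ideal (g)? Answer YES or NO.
NO

In Q[x] the ideal (g) consists of all multiples of g, so f ∈ (g) iff g | f, i.e. iff the remainder of f on division by g is 0. Divide f by g (g is monic, so eliminate the leading term of the running remainder at each step):
  leading term x^3: subtract (x)·g(x) = x^3 + x^2 - 3·x, leaving x^2 + x - 2
  leading term x^2: subtract (1)·g(x) = x^2 + x - 3, leaving 1
The remainder r(x) = 1 ≠ 0 (and deg r < deg g), so g ∤ f, i.e. f ∉ (g).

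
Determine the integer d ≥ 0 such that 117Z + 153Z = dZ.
In the PID Z, (a, b) is generated by gcd(a, b). Compute gcd(153, 117) with the extended Euclidean algorithm, tracking rows (r, s, t) with s·153 + t·117 = r:
  row A: (153, 1, 0)   [1·153 + 0·117 = 153]
  row B: (117, 0, 1)   [0·153 + 1·117 = 117]
  153 = 1·117 + 36   → row C = row A − 1·row B = (36, 1, −1)   [check: 1·153 − 1·117 = 36]
  117 = 3·36 + 9   → row D = row B − 3·row C = (9, −3, 4)   [check: −3·153 + 4·117 = 9]
  36 = 4·9 + 0   → remainder 0, stop. gcd = 9 (last nonzero row D).
So gcd(117, 153) = 9, with Bézout identity −3·153 + 4·117 = 9. Containment (⊇): the Bézout identity exhibits 9 as an element of (117, 153), giving (9) ⊆ (117, 153). Containment (⊆): since 9 | 117 and 9 | 153 (117 = 9·13, 153 = 9·17), every Z-linear combination of 117 and 153 is divisible by 9, so (117, 153) ⊆ (9). Therefore (117, 153) = (9), d = 9.

Final answer: (117, 153) = (9); d = 9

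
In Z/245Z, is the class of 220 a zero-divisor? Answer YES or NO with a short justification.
YES

gcd(220, 245) = 5 > 1, so 220 is not a unit in Z/245Z. In Z/nZ every nonzero non-unit is a zero-divisor: explicitly, take b = 245/gcd = 49 ≠ 0 (mod 245); then 220·49 = 10780 = 44·245, i.e. 220·49 ≡ 0 (mod 245). So 220 is a zero-divisor.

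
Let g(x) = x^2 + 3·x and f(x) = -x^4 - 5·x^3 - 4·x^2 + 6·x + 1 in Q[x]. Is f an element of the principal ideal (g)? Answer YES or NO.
In Q[x] the ideal (g) consists of all multiples of g, so f ∈ (g) iff g | f, i.e. iff the remainder of f on division by g is 0. Divide f by g (g is monic, so eliminate the leading term of the running remainder at each step):
  leading term -x^4: subtract (-x^2)·g(x) = -x^4 - 3·x^3, leaving -2·x^3 - 4·x^2 + 6·x + 1
  leading term -2·x^3: subtract (-2·x)·g(x) = -2·x^3 - 6·x^2, leaving 2·x^2 + 6·x + 1
  leading term 2·x^2: subtract (2)·g(x) = 2·x^2 + 6·x, leaving 1
The remainder r(x) = 1 ≠ 0 (and deg r < deg g), so g ∤ f, i.e. f ∉ (g).

Final answer: NO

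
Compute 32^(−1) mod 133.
Apply the extended Euclidean algorithm to (133, 32), tracking rows (r, s, t) with s·133 + t·32 = r. Each division r_prev = q·r_cur + r_new produces the new row as (previous row) − q·(current row):
  row A: (133, 1, 0)   [1·133 + 0·32 = 133]
  row B: (32, 0, 1)   [0·133 + 1·32 = 32]
  133 = 4·32 + 5   → row C = row A − 4·row B = (5, 1, −4)   [check: 1·133 − 4·32 = 5]
  32 = 6·5 + 2   → row D = row B − 6·row C = (2, −6, 25)   [check: −6·133 + 25·32 = 2]
  5 = 2·2 + 1   → row E = row C − 2·row D = (1, 13, −54)   [check: 13·133 − 54·32 = 1]
  2 = 2·1 + 0   → remainder 0, stop. gcd = 1 (last nonzero row E).
The gcd is 1, so 32 is invertible mod 133. The last nonzero row gives 13·133 − 54·32 = 1, so t = −54. So 32^(−1) ≡ −54 ≡ 79 (mod 133). Verify: 32 · 79 = 2528 ≡ 1 (mod 133). ✓

Final answer: 32^(−1) ≡ 79 (mod 133)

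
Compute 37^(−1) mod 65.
Apply the extended Euclidean algorithm to (65, 37), tracking rows (r, s, t) with s·65 + t·37 = r. Each division r_prev = q·r_cur + r_new produces the new row as (previous row) − q·(current row):
  row A: (65, 1, 0)   [1·65 + 0·37 = 65]
  row B: (37, 0, 1)   [0·65 + 1·37 = 37]
  65 = 1·37 + 28   → row C = row A − 1·row B = (28, 1, −1)   [check: 1·65 − 1·37 = 28]
  37 = 1·28 + 9   → row D = row B − 1·row C = (9, −1, 2)   [check: −1·65 + 2·37 = 9]
  28 = 3·9 + 1   → row E = row C − 3·row D = (1, 4, −7)   [check: 4·65 − 7·37 = 1]
  9 = 9·1 + 0   → remainder 0, stop. gcd = 1 (last nonzero row E).
The gcd is 1, so 37 is invertible mod 65. The last nonzero row gives 4·65 − 7·37 = 1, so t = −7. So 37^(−1) ≡ −7 ≡ 58 (mod 65). Verify: 37 · 58 = 2146 ≡ 1 (mod 65). ✓

Final answer: 37^(−1) ≡ 58 (mod 65)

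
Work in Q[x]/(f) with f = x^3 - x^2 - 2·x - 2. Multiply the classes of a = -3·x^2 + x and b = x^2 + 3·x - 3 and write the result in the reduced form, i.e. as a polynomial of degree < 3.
a · b ≡ -5·x^2 - 31·x - 22 (mod f(x))

First multiply in Q[x] without reducing: a · b = -3·x^4 - 8·x^3 + 12·x^2 - 3·x. Now divide by f(x) = x^3 - x^2 - 2·x - 2, eliminating the leading term at each step:
  leading term -3·x^4: subtract (-3·x)·f(x) = -3·x^4 + 3·x^3 + 6·x^2 + 6·x, leaving -11·x^3 + 6·x^2 - 9·x
  leading term -11·x^3: subtract (-11)·f(x) = -11·x^3 + 11·x^2 + 22·x + 22, leaving -5·x^2 - 31·x - 22
The degree is now < 3, so this is the remainder. Hence a · b ≡ -5·x^2 - 31·x - 22 in Q[x]/(f).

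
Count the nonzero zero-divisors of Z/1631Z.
In Z/1631Z each nonzero element is either a unit (gcd with 1631 is 1) or a zero-divisor (gcd > 1). The number of units is φ(1631): factorise 1631 = 7 · 233, so φ(1631) = (7 − 1) · (233 − 1) = 6 · 232 = 1392. The nonzero elements number 1631 − 1 = 1630. Hence the nonzero zero-divisors number 1630 − 1392 = 238.

Final answer: Z/1631Z has 238 nonzero zero-divisors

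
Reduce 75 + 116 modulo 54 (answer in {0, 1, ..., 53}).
Reduce the summands first: 75 ≡ 21, 116 ≡ 8 (mod 54), so 75 + 116 ≡ 21 + 8 (mod 54). 21 + 8 = 29; 29 = 0·54 + 29, so (75 + 116) mod 54 = 29.

Final answer: 29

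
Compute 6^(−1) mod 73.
6^(−1) ≡ 61 (mod 73)

Apply the extended Euclidean algorithm to (73, 6), tracking rows (r, s, t) with s·73 + t·6 = r. Each division r_prev = q·r_cur + r_new produces the new row as (previous row) − q·(current row):
  row A: (73, 1, 0)   [1·73 + 0·6 = 73]
  row B: (6, 0, 1)   [0·73 + 1·6 = 6]
  73 = 12·6 + 1   → row C = row A − 12·row B = (1, 1, −12)   [check: 1·73 − 12·6 = 1]
  6 = 6·1 + 0   → remainder 0, stop. gcd = 1 (last nonzero row C).
The gcd is 1, so 6 is invertible mod 73. The last nonzero row gives 1·73 − 12·6 = 1, so t = −12. So 6^(−1) ≡ −12 ≡ 61 (mod 73). Verify: 6 · 61 = 366 ≡ 1 (mod 73). ✓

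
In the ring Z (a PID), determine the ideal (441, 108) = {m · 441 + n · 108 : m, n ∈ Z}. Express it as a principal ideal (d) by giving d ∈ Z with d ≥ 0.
In the PID Z, (a, b) is generated by gcd(a, b). Compute gcd(441, 108) with the extended Euclidean algorithm, tracking rows (r, s, t) with s·441 + t·108 = r:
  row A: (441, 1, 0)   [1·441 + 0·108 = 441]
  row B: (108, 0, 1)   [0·441 + 1·108 = 108]
  441 = 4·108 + 9   → row C = row A − 4·row B = (9, 1, −4)   [check: 1·441 − 4·108 = 9]
  108 = 12·9 + 0   → remainder 0, stop. gcd = 9 (last nonzero row C).
So gcd(441, 108) = 9, with Bézout identity 1·441 − 4·108 = 9. Containment (⊇): the Bézout identity exhibits 9 as an element of (441, 108), giving (9) ⊆ (441, 108). Containment (⊆): since 9 | 441 and 9 | 108 (441 = 9·49, 108 = 9·12), every Z-linear combination of 441 and 108 is divisible by 9, so (441, 108) ⊆ (9). Therefore (441, 108) = (9), d = 9.

Final answer: (441, 108) = (9); d = 9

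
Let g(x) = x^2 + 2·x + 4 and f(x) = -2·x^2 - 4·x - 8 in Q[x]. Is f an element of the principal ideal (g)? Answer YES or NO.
In Q[x] the ideal (g) consists of all multiples of g, so f ∈ (g) iff g | f, i.e. iff the remainder of f on division by g is 0. Divide f by g (g is monic, so eliminate the leading term of the running remainder at each step):
  leading term -2·x^2: subtract (-2)·g(x) = -2·x^2 - 4·x - 8, leaving 0
The remainder is 0, so f(x) = g(x) · h(x) with h(x) = -2. Hence g | f, i.e. f ∈ (g).

Final answer: YES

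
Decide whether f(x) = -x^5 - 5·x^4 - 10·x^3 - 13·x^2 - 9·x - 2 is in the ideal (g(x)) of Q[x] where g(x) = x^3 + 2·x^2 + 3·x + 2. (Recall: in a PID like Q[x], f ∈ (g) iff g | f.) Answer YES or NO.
YES

In Q[x] the ideal (g) consists of all multiples of g, so f ∈ (g) iff g | f, i.e. iff the remainder of f on division by g is 0. Divide f by g (g is monic, so eliminate the leading term of the running remainder at each step):
  leading term -x^5: subtract (-x^2)·g(x) = -x^5 - 2·x^4 - 3·x^3 - 2·x^2, leaving -3·x^4 - 7·x^3 - 11·x^2 - 9·x - 2
  leading term -3·x^4: subtract (-3·x)·g(x) = -3·x^4 - 6·x^3 - 9·x^2 - 6·x, leaving -x^3 - 2·x^2 - 3·x - 2
  leading term -x^3: subtract (-1)·g(x) = -x^3 - 2·x^2 - 3·x - 2, leaving 0
The remainder is 0, so f(x) = g(x) · h(x) with h(x) = -x^2 - 3·x - 1. Hence g | f, i.e. f ∈ (g).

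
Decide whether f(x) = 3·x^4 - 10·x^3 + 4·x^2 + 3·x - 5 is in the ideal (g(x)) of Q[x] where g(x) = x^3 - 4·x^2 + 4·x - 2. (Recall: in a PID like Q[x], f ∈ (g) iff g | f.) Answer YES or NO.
NO

In Q[x] the ideal (g) consists of all multiples of g, so f ∈ (g) iff g | f, i.e. iff the remainder of f on division by g is 0. Divide f by g (g is monic, so eliminate the leading term of the running remainder at each step):
  leading term 3·x^4: subtract (3·x)·g(x) = 3·x^4 - 12·x^3 + 12·x^2 - 6·x, leaving 2·x^3 - 8·x^2 + 9·x - 5
  leading term 2·x^3: subtract (2)·g(x) = 2·x^3 - 8·x^2 + 8·x - 4, leaving x - 1
The remainder r(x) = x - 1 ≠ 0 (and deg r < deg g), so g ∤ f, i.e. f ∉ (g).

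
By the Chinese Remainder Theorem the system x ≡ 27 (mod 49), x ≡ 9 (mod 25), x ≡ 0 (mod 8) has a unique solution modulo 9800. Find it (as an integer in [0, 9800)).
The moduli 49, 25, 8 are pairwise coprime, so by the CRT there is a unique solution mod 49·25·8 = 9800.
Solve by successive substitution. Start with x ≡ 27 (mod 49).
  Combine with x ≡ 9 (mod 25): write x = 27 + 49·t and require 27 + 49·t ≡ 9 (mod 25), i.e. 49·t ≡ 9 − 27 ≡ 7 (mod 25). Since 49^(−1) ≡ 24 (mod 25) (49 ≡ 24 (mod 25)), t ≡ 24·7 ≡ 18 (mod 25). So x ≡ 27 + 49·18 = 909 (mod 1225).
  Combine with x ≡ 0 (mod 8): write x = 909 + 1225·t and require 909 + 1225·t ≡ 0 (mod 8), i.e. 1225·t ≡ 0 − 909 ≡ 3 (mod 8). Since 1225^(−1) ≡ 1 (mod 8) (1225 ≡ 1 (mod 8)), t ≡ 1·3 ≡ 3 (mod 8). So x ≡ 909 + 1225·3 = 4584 (mod 9800).
Unique solution in [0, 9800): x = 4584.

Final answer: x ≡ 4584 (mod 9800); the representative in [0, 9800) is 4584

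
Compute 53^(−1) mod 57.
53^(−1) ≡ 14 (mod 57)

Apply the extended Euclidean algorithm to (57, 53), tracking rows (r, s, t) with s·57 + t·53 = r. Each division r_prev = q·r_cur + r_new produces the new row as (previous row) − q·(current row):
  row A: (57, 1, 0)   [1·57 + 0·53 = 57]
  row B: (53, 0, 1)   [0·57 + 1·53 = 53]
  57 = 1·53 + 4   → row C = row A − 1·row B = (4, 1, −1)   [check: 1·57 − 1·53 = 4]
  53 = 13·4 + 1   → row D = row B − 13·row C = (1, −13, 14)   [check: −13·57 + 14·53 = 1]
  4 = 4·1 + 0   → remainder 0, stop. gcd = 1 (last nonzero row D).
The gcd is 1, so 53 is invertible mod 57. The last nonzero row gives −13·57 + 14·53 = 1, so t = 14. So 53^(−1) ≡ 14 (mod 57). Verify: 53 · 14 = 742 ≡ 1 (mod 57). ✓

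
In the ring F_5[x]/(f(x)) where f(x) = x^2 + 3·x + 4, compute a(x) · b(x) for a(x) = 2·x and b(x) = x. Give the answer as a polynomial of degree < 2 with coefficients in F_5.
Multiply as integer polynomials: a · b = 2·x^2. Reducing coefficients mod 5: a · b ≡ 2·x^2. Now divide by f(x) = x^2 + 3·x + 4 in F_5[x], eliminating the leading term at each step:
  leading term 2·x^2: subtract (2)·f(x) = 2·x^2 + x + 3, leaving 4·x + 2 (coefficients mod 5)
The degree is now < 2, so this is the remainder. Hence a · b ≡ 4·x + 2 in F_5[x]/(f).

Final answer: a · b ≡ 4·x + 2 (mod f(x))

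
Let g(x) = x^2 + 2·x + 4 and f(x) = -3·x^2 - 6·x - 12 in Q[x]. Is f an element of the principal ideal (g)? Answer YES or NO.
In Q[x] the ideal (g) consists of all multiples of g, so f ∈ (g) iff g | f, i.e. iff the remainder of f on division by g is 0. Divide f by g (g is monic, so eliminate the leading term of the running remainder at each step):
  leading term -3·x^2: subtract (-3)·g(x) = -3·x^2 - 6·x - 12, leaving 0
The remainder is 0, so f(x) = g(x) · h(x) with h(x) = -3. Hence g | f, i.e. f ∈ (g).

Final answer: YES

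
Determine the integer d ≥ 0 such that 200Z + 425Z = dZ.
In the PID Z, (a, b) is generated by gcd(a, b). Compute gcd(425, 200) with the extended Euclidean algorithm, tracking rows (r, s, t) with s·425 + t·200 = r:
  row A: (425, 1, 0)   [1·425 + 0·200 = 425]
  row B: (200, 0, 1)   [0·425 + 1·200 = 200]
  425 = 2·200 + 25   → row C = row A − 2·row B = (25, 1, −2)   [check: 1·425 − 2·200 = 25]
  200 = 8·25 + 0   → remainder 0, stop. gcd = 25 (last nonzero row C).
So gcd(200, 425) = 25, with Bézout identity 1·425 − 2·200 = 25. Containment (⊇): the Bézout identity exhibits 25 as an element of (200, 425), giving (25) ⊆ (200, 425). Containment (⊆): since 25 | 200 and 25 | 425 (200 = 25·8, 425 = 25·17), every Z-linear combination of 200 and 425 is divisible by 25, so (200, 425) ⊆ (25). Therefore (200, 425) = (25), d = 25.

Final answer: (200, 425) = (25); d = 25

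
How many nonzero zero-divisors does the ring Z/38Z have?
Z/38Z has 19 nonzero zero-divisors

In Z/38Z each nonzero element is either a unit (gcd with 38 is 1) or a zero-divisor (gcd > 1). The number of units is φ(38): factorise 38 = 2 · 19, so φ(38) = (2 − 1) · (19 − 1) = 1 · 18 = 18. The nonzero elements number 38 − 1 = 37. Hence the nonzero zero-divisors number 37 − 18 = 19.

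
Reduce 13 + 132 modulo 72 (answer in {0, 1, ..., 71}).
Reduce the summands first: 132 ≡ 60 (mod 72), so 13 + 132 ≡ 13 + 60 (mod 72). 13 + 60 = 73; 73 = 1·72 + 1, so (13 + 132) mod 72 = 1.

Final answer: 1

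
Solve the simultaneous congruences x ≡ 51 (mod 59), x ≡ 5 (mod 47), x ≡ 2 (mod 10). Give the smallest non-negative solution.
x ≡ 14152 (mod 27730); the representative in [0, 27730) is 14152

The moduli 59, 47, 10 are pairwise coprime, so by the CRT there is a unique solution mod 59·47·10 = 27730.
Solve by successive substitution. Start with x ≡ 51 (mod 59).
  Combine with x ≡ 5 (mod 47): write x = 51 + 59·t and require 51 + 59·t ≡ 5 (mod 47), i.e. 59·t ≡ 5 − 51 ≡ 1 (mod 47). Since 59^(−1) ≡ 4 (mod 47) (59 ≡ 12 (mod 47)), t ≡ 4·1 ≡ 4 (mod 47). So x ≡ 51 + 59·4 = 287 (mod 2773).
  Combine with x ≡ 2 (mod 10): write x = 287 + 2773·t and require 287 + 2773·t ≡ 2 (mod 10), i.e. 2773·t ≡ 2 − 287 ≡ 5 (mod 10). Since 2773^(−1) ≡ 7 (mod 10) (2773 ≡ 3 (mod 10)), t ≡ 7·5 ≡ 5 (mod 10). So x ≡ 287 + 2773·5 = 14152 (mod 27730).
Unique solution in [0, 27730): x = 14152.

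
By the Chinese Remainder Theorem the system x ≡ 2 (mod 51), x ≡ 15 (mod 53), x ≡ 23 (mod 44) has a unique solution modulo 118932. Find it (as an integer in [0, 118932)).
x ≡ 9131 (mod 118932); the representative in [0, 118932) is 9131

The moduli 51, 53, 44 are pairwise coprime, so by the CRT there is a unique solution mod 51·53·44 = 118932.
Solve by successive substitution. Start with x ≡ 2 (mod 51).
  Combine with x ≡ 15 (mod 53): write x = 2 + 51·t and require 2 + 51·t ≡ 15 (mod 53), i.e. 51·t ≡ 15 − 2 ≡ 13 (mod 53). Since 51^(−1) ≡ 26 (mod 53), t ≡ 26·13 ≡ 20 (mod 53). So x ≡ 2 + 51·20 = 1022 (mod 2703).
  Combine with x ≡ 23 (mod 44): write x = 1022 + 2703·t and require 1022 + 2703·t ≡ 23 (mod 44), i.e. 2703·t ≡ 23 − 1022 ≡ 13 (mod 44). Since 2703^(−1) ≡ 7 (mod 44) (2703 ≡ 19 (mod 44)), t ≡ 7·13 ≡ 3 (mod 44). So x ≡ 1022 + 2703·3 = 9131 (mod 118932).
Unique solution in [0, 118932): x = 9131.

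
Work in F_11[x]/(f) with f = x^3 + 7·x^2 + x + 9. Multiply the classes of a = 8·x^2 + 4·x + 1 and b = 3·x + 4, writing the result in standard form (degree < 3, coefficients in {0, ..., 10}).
Multiply as integer polynomials: a · b = 24·x^3 + 44·x^2 + 19·x + 4. Reducing coefficients mod 11: a · b ≡ 2·x^3 + 8·x + 4. Now divide by f(x) = x^3 + 7·x^2 + x + 9 in F_11[x], eliminating the leading term at each step:
  leading term 2·x^3: subtract (2)·f(x) = 2·x^3 + 3·x^2 + 2·x + 7, leaving 8·x^2 + 6·x + 8 (coefficients mod 11)
The degree is now < 3, so this is the remainder. Hence a · b ≡ 8·x^2 + 6·x + 8 in F_11[x]/(f).

Final answer: a · b ≡ 8·x^2 + 6·x + 8 (mod f(x))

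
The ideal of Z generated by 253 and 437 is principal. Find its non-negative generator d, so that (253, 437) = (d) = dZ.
(253, 437) = (23); d = 23

In the PID Z, (a, b) is generated by gcd(a, b). Compute gcd(437, 253) with the extended Euclidean algorithm, tracking rows (r, s, t) with s·437 + t·253 = r:
  row A: (437, 1, 0)   [1·437 + 0·253 = 437]
  row B: (253, 0, 1)   [0·437 + 1·253 = 253]
  437 = 1·253 + 184   → row C = row A − 1·row B = (184, 1, −1)   [check: 1·437 − 1·253 = 184]
  253 = 1·184 + 69   → row D = row B − 1·row C = (69, −1, 2)   [check: −1·437 + 2·253 = 69]
  184 = 2·69 + 46   → row E = row C − 2·row D = (46, 3, −5)   [check: 3·437 − 5·253 = 46]
  69 = 1·46 + 23   → row F = row D − 1·row E = (23, −4, 7)   [check: −4·437 + 7·253 = 23]
  46 = 2·23 + 0   → remainder 0, stop. gcd = 23 (last nonzero row F).
So gcd(253, 437) = 23, with Bézout identity −4·437 + 7·253 = 23. Containment (⊇): the Bézout identity exhibits 23 as an element of (253, 437), giving (23) ⊆ (253, 437). Containment (⊆): since 23 | 253 and 23 | 437 (253 = 23·11, 437 = 23·19), every Z-linear combination of 253 and 437 is divisible by 23, so (253, 437) ⊆ (23). Therefore (253, 437) = (23), d = 23.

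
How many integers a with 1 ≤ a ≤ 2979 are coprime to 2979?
1980

The number of a ∈ {1, ..., 2979} with gcd(a, 2979) = 1 is by definition Euler's totient φ(2979). φ is multiplicative, with φ(p^e) = p^e − p^(e−1). Factorise 2979 = 3^2 · 331. Then
  φ(2979) = (3^2 − 3^1) · (331 − 1) = 6 · 330 = 1980.
So there are 1980 such integers.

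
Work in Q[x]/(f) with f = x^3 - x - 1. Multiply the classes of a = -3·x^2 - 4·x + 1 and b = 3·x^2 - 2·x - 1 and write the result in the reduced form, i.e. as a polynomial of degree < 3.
a · b ≡ 5·x^2 - 13·x - 7 (mod f(x))

First multiply in Q[x] without reducing: a · b = -9·x^4 - 6·x^3 + 14·x^2 + 2·x - 1. Now divide by f(x) = x^3 - x - 1, eliminating the leading term at each step:
  leading term -9·x^4: subtract (-9·x)·f(x) = -9·x^4 + 9·x^2 + 9·x, leaving -6·x^3 + 5·x^2 - 7·x - 1
  leading term -6·x^3: subtract (-6)·f(x) = -6·x^3 + 6·x + 6, leaving 5·x^2 - 13·x - 7
The degree is now < 3, so this is the remainder. Hence a · b ≡ 5·x^2 - 13·x - 7 in Q[x]/(f).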